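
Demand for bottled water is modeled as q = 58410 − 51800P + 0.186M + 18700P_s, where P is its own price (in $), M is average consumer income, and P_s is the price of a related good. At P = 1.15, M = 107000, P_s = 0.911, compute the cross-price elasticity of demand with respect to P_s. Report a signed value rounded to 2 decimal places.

At the given values, q = 58410 − 51800(1.15) + 0.186(107000) + 18700(0.911) = 35777.7.
∂q/∂P_s = 18700.
E = (18700) × (0.911/35777.7) = 0.4761…

0.48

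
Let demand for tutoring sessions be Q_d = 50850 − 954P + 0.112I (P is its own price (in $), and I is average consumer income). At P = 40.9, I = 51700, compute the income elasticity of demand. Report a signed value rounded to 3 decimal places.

0.329

At the given values, Q_d = 50850 − 954(40.9) + 0.112(51700) = 17621.8.
∂Q_d/∂I = 0.112.
E = (0.112) × (51700/17621.8) = 0.32859…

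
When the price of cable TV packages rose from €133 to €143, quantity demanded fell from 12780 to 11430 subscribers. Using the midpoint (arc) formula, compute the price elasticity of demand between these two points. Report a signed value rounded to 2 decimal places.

%ΔQ = (11430 − 12780) / [(12780 + 11430)/2] = -1350/12105 = -0.111524…
%ΔP = (143 − 133) / [(133 + 143)/2] = 10/138 = 0.072463…
Arc Ed = %ΔQ / %ΔP = (-1350/12105) / (10/138) = -1.5390…

-1.54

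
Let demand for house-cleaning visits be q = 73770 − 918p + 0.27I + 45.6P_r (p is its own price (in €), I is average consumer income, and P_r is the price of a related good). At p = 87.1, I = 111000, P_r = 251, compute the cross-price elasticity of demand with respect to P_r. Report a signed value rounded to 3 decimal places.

At the given values, q = 73770 − 918(87.1) + 0.27(111000) + 45.6(251) = 35227.8.
∂q/∂P_r = 45.6.
E = (45.6) × (251/35227.8) = 0.32490…

0.325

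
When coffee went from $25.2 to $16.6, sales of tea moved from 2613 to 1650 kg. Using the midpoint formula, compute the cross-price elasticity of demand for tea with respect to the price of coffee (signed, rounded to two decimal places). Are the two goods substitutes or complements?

1.10; substitutes

%ΔQ_{tea} = (1650 − 2613)/avg = -963/2131.5 = -0.451794…
%ΔP_{coffee} = (16.6 − 25.2)/avg = -8.6/20.9 = -0.411483…
E_cross = (-963/2131.5) / (-8.6/20.9) = 1.0979…
E_cross > 0 ⇒ the goods are substitutes.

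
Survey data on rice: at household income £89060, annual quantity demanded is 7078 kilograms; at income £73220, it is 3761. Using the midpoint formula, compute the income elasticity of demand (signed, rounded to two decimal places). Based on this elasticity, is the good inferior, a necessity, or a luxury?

3.14; luxury

%ΔQ = (3761 − 7078)/[( 7078 + 3761)/2] = -3317/5419.5 = -0.612049…
%ΔIncome = (73220 − 89060)/[( 89060 + 73220)/2] = -15840/81140 = -0.195218…
E_income = (-3317/5419.5) / (-15840/81140) = 3.1352…
E_income > 1 ⇒ normal good, luxury.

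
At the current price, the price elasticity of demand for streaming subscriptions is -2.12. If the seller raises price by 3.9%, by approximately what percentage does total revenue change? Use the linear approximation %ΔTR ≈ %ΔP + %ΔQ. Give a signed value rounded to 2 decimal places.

-4.37%

%ΔQ ≈ Ed × %ΔP = (-2.12) × (+3.9%) = -8.2680%
%ΔTR ≈ %ΔP + %ΔQ = (+3.9%) + (-8.2680%) = -4.3680%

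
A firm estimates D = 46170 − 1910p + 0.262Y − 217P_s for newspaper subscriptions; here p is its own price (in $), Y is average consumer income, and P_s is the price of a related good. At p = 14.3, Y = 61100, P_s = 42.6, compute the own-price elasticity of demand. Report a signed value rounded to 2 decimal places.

At the given values, D = 46170 − 1910(14.3) + 0.262(61100) − 217(42.6) = 25621.
∂D/∂p = −1910.
E = (-1910) × (14.3/25621) = -1.0660…

-1.07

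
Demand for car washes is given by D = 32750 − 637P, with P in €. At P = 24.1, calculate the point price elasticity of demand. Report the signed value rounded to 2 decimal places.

-0.88

dD/dP = −637. At P = 24.1, D = 32750 − 637(24.1) = 17398.3.
Ed = (dD/dP)·(P/D) = −637 × (24.1/17398.3) = -0.8823…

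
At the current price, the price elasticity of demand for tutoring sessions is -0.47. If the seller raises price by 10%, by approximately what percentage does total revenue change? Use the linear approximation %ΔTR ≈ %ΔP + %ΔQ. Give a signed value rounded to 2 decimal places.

+5.30%

%ΔQ ≈ Ed × %ΔP = (-0.47) × (+10%) = -4.7000%
%ΔTR ≈ %ΔP + %ΔQ = (+10%) + (-4.7000%) = +5.3000%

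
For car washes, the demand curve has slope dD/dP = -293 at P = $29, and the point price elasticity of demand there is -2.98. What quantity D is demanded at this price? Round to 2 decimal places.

Ed = (dD/dP)·(P/D) ⇒ D = (dD/dP)·P/Ed = (-293)·29/(-2.98) = 2851.3422…

2851.34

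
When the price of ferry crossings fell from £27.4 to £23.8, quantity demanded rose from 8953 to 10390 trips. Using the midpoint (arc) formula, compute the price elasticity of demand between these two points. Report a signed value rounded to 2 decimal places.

-1.06

%ΔQ = (10390 − 8953) / [(8953 + 10390)/2] = 1437/9671.5 = 0.148580…
%ΔP = (23.8 − 27.4) / [(27.4 + 23.8)/2] = -3.6/25.6 = -0.140625
Arc Ed = %ΔQ / %ΔP = (1437/9671.5) / (-3.6/25.6) = -1.0565…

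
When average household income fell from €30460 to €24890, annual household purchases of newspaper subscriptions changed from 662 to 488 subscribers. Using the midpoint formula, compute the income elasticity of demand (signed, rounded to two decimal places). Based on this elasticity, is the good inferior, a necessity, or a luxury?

1.50; luxury

%ΔQ = (488 − 662)/[( 662 + 488)/2] = -174/575 = -0.302608…
%ΔIncome = (24890 − 30460)/[( 30460 + 24890)/2] = -5570/27675 = -0.201264…
E_income = (-174/575) / (-5570/27675) = 1.5035…
E_income > 1 ⇒ normal good, luxury.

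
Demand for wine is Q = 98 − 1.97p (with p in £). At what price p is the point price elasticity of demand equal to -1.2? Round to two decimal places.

Ed = −1.97p/(98 − 1.97p). Set this equal to -1.2:
1.97p = 1.2·(98 − 1.97p) ⇒ 1.97p(1 + 1.2) = 1.2·98
p = 1.2·98 / (1.97·2.2) = 27.1342…

27.13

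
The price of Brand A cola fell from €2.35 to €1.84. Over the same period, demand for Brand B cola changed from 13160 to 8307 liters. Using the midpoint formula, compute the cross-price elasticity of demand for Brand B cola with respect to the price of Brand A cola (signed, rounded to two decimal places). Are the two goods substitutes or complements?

%ΔQ_{Brand B cola} = (8307 − 13160)/avg = -4853/10733.5 = -0.452135…
%ΔP_{Brand A cola} = (1.84 − 2.35)/avg = -0.51/2.095 = -0.243436…
E_cross = (-4853/10733.5) / (-0.51/2.095) = 1.8573…
E_cross > 0 ⇒ the goods are substitutes.

1.86; substitutes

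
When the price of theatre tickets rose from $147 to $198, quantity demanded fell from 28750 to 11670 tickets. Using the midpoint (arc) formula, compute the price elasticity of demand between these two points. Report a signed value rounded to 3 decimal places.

%ΔQ = (11670 − 28750) / [(28750 + 11670)/2] = -17080/20210 = -0.845126…
%ΔP = (198 − 147) / [(147 + 198)/2] = 51/172.5 = 0.295652…
Arc Ed = %ΔQ / %ΔP = (-17080/20210) / (51/172.5) = -2.85851…

-2.859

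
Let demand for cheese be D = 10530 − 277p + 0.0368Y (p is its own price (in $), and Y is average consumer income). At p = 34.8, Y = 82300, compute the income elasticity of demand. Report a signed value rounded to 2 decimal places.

At the given values, D = 10530 − 277(34.8) + 0.0368(82300) = 3919.04.
∂D/∂Y = 0.0368.
E = (0.0368) × (82300/3919.04) = 0.7728…

0.77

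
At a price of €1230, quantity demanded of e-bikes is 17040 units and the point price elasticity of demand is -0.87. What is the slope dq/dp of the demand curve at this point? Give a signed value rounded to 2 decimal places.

-12.05

Ed = (dq/dp)·(p/q) ⇒ dq/dp = Ed·q/p = (-0.87)·17040/1230 = -12.0526…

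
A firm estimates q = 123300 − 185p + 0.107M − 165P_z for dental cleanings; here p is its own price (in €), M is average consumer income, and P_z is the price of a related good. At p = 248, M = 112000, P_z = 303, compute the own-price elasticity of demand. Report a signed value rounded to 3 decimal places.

At the given values, q = 123300 − 185(248) + 0.107(112000) − 165(303) = 39409.
∂q/∂p = −185.
E = (-185) × (248/39409) = -1.16420…

-1.164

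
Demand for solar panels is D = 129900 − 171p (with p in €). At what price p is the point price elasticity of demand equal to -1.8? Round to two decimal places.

Ed = −171p/(129900 − 171p). Set this equal to -1.8:
171p = 1.8·(129900 − 171p) ⇒ 171p(1 + 1.8) = 1.8·129900
p = 1.8·129900 / (171·2.8) = 488.3458…

488.35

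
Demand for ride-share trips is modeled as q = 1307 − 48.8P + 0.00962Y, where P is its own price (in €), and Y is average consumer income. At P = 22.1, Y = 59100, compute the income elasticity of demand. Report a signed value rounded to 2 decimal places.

0.71

At the given values, q = 1307 − 48.8(22.1) + 0.00962(59100) = 797.062.
∂q/∂Y = 0.00962.
E = (0.00962) × (59100/797.062) = 0.7132…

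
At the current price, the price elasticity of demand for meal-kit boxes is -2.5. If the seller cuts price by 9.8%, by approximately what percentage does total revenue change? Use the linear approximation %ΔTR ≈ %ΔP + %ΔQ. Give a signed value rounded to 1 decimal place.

+14.7%

%ΔQ ≈ Ed × %ΔP = (-2.5) × (-9.8%) = +24.5000%
%ΔTR ≈ %ΔP + %ΔQ = (-9.8%) + (+24.5000%) = +14.7000%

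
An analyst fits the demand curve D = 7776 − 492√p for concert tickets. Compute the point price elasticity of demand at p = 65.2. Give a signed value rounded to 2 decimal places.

-0.52

dD/dp = −492/(2√p) = -30.4657. At p = 65.2, D = 3803.27.
Ed = (dD/dp)·(p/D) = (-30.4657) × (65.2/3803.27) = -0.5222…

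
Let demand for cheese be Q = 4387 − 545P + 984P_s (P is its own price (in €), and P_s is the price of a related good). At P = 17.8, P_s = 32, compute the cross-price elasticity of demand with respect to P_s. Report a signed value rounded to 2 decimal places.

1.20

At the given values, Q = 4387 − 545(17.8) + 984(32) = 26174.
∂Q/∂P_s = 984.
E = (984) × (32/26174) = 1.2030…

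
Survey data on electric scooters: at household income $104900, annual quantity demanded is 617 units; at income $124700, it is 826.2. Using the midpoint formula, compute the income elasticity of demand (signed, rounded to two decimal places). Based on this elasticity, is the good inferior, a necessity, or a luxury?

%ΔQ = (826.2 − 617)/[( 617 + 826.2)/2] = 209.2/721.6 = 0.289911…
%ΔIncome = (124700 − 104900)/[( 104900 + 124700)/2] = 19800/114800 = 0.172473…
E_income = (209.2/721.6) / (19800/114800) = 1.6808…
E_income > 1 ⇒ normal good, luxury.

1.68; luxury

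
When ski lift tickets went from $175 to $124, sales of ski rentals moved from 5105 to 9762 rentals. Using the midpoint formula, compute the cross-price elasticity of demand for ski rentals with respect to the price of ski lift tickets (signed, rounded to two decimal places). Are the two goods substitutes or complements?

%ΔQ_{ski rentals} = (9762 − 5105)/avg = 4657/7433.5 = 0.626488…
%ΔP_{ski lift tickets} = (124 − 175)/avg = -51/149.5 = -0.341137…
E_cross = (4657/7433.5) / (-51/149.5) = -1.8364…
E_cross < 0 ⇒ the goods are complements.

-1.84; complements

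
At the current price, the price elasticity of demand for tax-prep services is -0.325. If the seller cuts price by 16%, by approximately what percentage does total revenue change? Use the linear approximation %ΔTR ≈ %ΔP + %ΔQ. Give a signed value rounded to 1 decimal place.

%ΔQ ≈ Ed × %ΔP = (-0.325) × (-16%) = +5.2000%
%ΔTR ≈ %ΔP + %ΔQ = (-16%) + (+5.2000%) = -10.8000%

-10.8%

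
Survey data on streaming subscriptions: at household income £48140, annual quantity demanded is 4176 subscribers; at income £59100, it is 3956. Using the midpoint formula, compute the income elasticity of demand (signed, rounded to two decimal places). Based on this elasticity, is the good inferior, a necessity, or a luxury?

-0.26; inferior

%ΔQ = (3956 − 4176)/[( 4176 + 3956)/2] = -220/4066 = -0.054107…
%ΔIncome = (59100 − 48140)/[( 48140 + 59100)/2] = 10960/53620 = 0.204401…
E_income = (-220/4066) / (10960/53620) = -0.2647…
E_income < 0 ⇒ inferior good.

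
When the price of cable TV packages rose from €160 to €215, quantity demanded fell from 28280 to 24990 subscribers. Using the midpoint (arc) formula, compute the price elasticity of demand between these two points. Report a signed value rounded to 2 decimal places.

%ΔQ = (24990 − 28280) / [(28280 + 24990)/2] = -3290/26635 = -0.123521…
%ΔP = (215 − 160) / [(160 + 215)/2] = 55/187.5 = 0.293333…
Arc Ed = %ΔQ / %ΔP = (-3290/26635) / (55/187.5) = -0.4210…

-0.42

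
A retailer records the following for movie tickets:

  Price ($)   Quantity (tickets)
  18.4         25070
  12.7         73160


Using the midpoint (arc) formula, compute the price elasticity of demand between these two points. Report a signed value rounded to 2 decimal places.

-2.67

%ΔQ = (73160 − 25070) / [(25070 + 73160)/2] = 48090/49115 = 0.979130…
%ΔP = (12.7 − 18.4) / [(18.4 + 12.7)/2] = -5.7/15.55 = -0.366559…
Arc Ed = %ΔQ / %ΔP = (48090/49115) / (-5.7/15.55) = -2.6711…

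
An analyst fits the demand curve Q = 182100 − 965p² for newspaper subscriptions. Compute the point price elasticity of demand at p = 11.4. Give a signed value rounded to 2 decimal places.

dQ/dp = −2·965·p = -22002. At p = 11.4, Q = 56688.6.
Ed = (dQ/dp)·(p/Q) = (-22002) × (11.4/56688.6) = -4.4245…

-4.42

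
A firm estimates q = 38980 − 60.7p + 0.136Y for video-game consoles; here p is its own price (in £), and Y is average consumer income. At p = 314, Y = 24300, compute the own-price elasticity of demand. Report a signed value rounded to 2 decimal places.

At the given values, q = 38980 − 60.7(314) + 0.136(24300) = 23225.
∂q/∂p = −60.7.
E = (-60.7) × (314/23225) = -0.8206…

-0.82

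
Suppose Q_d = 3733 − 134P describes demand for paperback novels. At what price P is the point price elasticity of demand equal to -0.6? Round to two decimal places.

10.45

Ed = −134P/(3733 − 134P). Set this equal to -0.6:
134P = 0.6·(3733 − 134P) ⇒ 134P(1 + 0.6) = 0.6·3733
P = 0.6·3733 / (134·1.6) = 10.4468…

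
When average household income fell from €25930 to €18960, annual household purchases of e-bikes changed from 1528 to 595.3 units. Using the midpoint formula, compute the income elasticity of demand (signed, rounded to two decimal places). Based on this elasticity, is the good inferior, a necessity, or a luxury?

%ΔQ = (595.3 − 1528)/[( 1528 + 595.3)/2] = -932.7/1061.65 = -0.878538…
%ΔIncome = (18960 − 25930)/[( 25930 + 18960)/2] = -6970/22445 = -0.310536…
E_income = (-932.7/1061.65) / (-6970/22445) = 2.8290…
E_income > 1 ⇒ normal good, luxury.

2.83; luxury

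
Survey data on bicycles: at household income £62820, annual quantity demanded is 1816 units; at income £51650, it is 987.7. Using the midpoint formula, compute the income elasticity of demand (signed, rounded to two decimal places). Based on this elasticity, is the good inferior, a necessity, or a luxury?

3.03; luxury

%ΔQ = (987.7 − 1816)/[( 1816 + 987.7)/2] = -828.3/1401.85 = -0.590862…
%ΔIncome = (51650 − 62820)/[( 62820 + 51650)/2] = -11170/57235 = -0.195160…
E_income = (-828.3/1401.85) / (-11170/57235) = 3.0275…
E_income > 1 ⇒ normal good, luxury.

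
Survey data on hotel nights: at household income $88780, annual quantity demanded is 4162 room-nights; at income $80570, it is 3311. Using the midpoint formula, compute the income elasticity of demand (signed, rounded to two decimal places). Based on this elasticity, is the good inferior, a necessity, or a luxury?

%ΔQ = (3311 − 4162)/[( 4162 + 3311)/2] = -851/3736.5 = -0.227753…
%ΔIncome = (80570 − 88780)/[( 88780 + 80570)/2] = -8210/84675 = -0.096958…
E_income = (-851/3736.5) / (-8210/84675) = 2.3489…
E_income > 1 ⇒ normal good, luxury.

2.35; luxury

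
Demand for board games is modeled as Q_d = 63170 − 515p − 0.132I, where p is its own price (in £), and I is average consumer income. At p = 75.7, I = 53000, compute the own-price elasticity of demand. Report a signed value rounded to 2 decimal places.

At the given values, Q_d = 63170 − 515(75.7) − 0.132(53000) = 17188.5.
∂Q_d/∂p = −515.
E = (-515) × (75.7/17188.5) = -2.2681…

-2.27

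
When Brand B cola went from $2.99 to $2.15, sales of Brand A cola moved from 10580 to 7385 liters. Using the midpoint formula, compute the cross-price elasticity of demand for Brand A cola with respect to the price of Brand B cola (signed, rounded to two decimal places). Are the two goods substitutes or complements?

%ΔQ_{Brand A cola} = (7385 − 10580)/avg = -3195/8982.5 = -0.355691…
%ΔP_{Brand B cola} = (2.15 − 2.99)/avg = -0.84/2.57 = -0.326848…
E_cross = (-3195/8982.5) / (-0.84/2.57) = 1.0882…
E_cross > 0 ⇒ the goods are substitutes.

1.09; substitutes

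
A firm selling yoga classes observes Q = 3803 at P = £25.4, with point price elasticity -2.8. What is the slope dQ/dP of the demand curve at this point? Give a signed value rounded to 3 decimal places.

Ed = (dQ/dP)·(P/Q) ⇒ dQ/dP = Ed·Q/P = (-2.8)·3803/25.4 = -419.22834…

-419.228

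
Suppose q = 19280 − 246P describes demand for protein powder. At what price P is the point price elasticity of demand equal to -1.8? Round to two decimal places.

Ed = −246P/(19280 − 246P). Set this equal to -1.8:
246P = 1.8·(19280 − 246P) ⇒ 246P(1 + 1.8) = 1.8·19280
P = 1.8·19280 / (246·2.8) = 50.3832…

50.38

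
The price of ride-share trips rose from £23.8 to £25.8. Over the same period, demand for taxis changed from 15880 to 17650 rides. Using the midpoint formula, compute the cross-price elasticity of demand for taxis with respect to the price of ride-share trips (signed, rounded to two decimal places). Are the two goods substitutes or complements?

%ΔQ_{taxis} = (17650 − 15880)/avg = 1770/16765 = 0.105577…
%ΔP_{ride-share trips} = (25.8 − 23.8)/avg = 2/24.8 = 0.080645…
E_cross = (1770/16765) / (2/24.8) = 1.3091…
E_cross > 0 ⇒ the goods are substitutes.

1.31; substitutes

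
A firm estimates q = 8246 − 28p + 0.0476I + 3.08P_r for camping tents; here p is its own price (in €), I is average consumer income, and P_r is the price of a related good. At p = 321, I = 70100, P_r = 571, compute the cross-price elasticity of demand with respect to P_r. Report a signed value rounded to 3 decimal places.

At the given values, q = 8246 − 28(321) + 0.0476(70100) + 3.08(571) = 4353.44.
∂q/∂P_r = 3.08.
E = (3.08) × (571/4353.44) = 0.40397…

0.404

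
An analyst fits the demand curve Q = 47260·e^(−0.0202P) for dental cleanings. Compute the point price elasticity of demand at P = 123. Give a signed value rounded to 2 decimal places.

dQ/dP = −0.0202·Q = -79.5787. At P = 123, Q = 3939.54.
Ed = (dQ/dP)·(P/Q) = (-79.5787) × (123/3939.54) = -2.4846

-2.48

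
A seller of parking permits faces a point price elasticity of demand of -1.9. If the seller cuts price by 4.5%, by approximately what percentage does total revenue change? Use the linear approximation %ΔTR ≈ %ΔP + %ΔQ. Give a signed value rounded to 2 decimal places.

+4.05%

%ΔQ ≈ Ed × %ΔP = (-1.9) × (-4.5%) = +8.5500%
%ΔTR ≈ %ΔP + %ΔQ = (-4.5%) + (+8.5500%) = +4.0500%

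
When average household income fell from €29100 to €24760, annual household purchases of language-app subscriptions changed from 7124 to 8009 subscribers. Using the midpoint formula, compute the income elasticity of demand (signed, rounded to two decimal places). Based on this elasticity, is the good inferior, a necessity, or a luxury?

-0.73; inferior

%ΔQ = (8009 − 7124)/[( 7124 + 8009)/2] = 885/7566.5 = 0.116962…
%ΔIncome = (24760 − 29100)/[( 29100 + 24760)/2] = -4340/26930 = -0.161158…
E_income = (885/7566.5) / (-4340/26930) = -0.7257…
E_income < 0 ⇒ inferior good.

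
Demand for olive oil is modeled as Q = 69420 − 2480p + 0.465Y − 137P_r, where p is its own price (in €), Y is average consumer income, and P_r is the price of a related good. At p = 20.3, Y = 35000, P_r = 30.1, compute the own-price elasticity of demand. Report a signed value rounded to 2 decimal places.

-1.61

At the given values, Q = 69420 − 2480(20.3) + 0.465(35000) − 137(30.1) = 31227.3.
∂Q/∂p = −2480.
E = (-2480) × (20.3/31227.3) = -1.6121…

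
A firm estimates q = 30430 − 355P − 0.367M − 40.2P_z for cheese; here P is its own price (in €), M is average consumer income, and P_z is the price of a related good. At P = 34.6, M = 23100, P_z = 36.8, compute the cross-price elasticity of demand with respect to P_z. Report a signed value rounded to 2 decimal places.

-0.18

At the given values, q = 30430 − 355(34.6) − 0.367(23100) − 40.2(36.8) = 8189.94.
∂q/∂P_z = -40.2.
E = (-40.2) × (36.8/8189.94) = -0.1806…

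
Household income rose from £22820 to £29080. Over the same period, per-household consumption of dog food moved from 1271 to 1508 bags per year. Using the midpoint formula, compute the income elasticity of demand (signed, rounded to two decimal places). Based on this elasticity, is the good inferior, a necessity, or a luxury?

0.71; necessity

%ΔQ = (1508 − 1271)/[( 1271 + 1508)/2] = 237/1389.5 = 0.170564…
%ΔIncome = (29080 − 22820)/[( 22820 + 29080)/2] = 6260/25950 = 0.241233…
E_income = (237/1389.5) / (6260/25950) = 0.7070…
0 < E_income < 1 ⇒ normal good, necessity.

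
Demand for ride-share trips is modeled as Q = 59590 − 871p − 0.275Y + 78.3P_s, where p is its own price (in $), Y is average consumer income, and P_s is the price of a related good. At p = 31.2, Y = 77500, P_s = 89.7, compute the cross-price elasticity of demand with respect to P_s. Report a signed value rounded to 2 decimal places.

At the given values, Q = 59590 − 871(31.2) − 0.275(77500) + 78.3(89.7) = 18125.81.
∂Q/∂P_s = 78.3.
E = (78.3) × (89.7/18125.81) = 0.3874…

0.39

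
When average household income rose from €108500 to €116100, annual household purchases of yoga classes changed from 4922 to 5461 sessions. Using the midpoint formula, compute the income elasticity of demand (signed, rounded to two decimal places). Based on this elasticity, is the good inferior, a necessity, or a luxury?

%ΔQ = (5461 − 4922)/[( 4922 + 5461)/2] = 539/5191.5 = 0.103823…
%ΔIncome = (116100 − 108500)/[( 108500 + 116100)/2] = 7600/112300 = 0.067675…
E_income = (539/5191.5) / (7600/112300) = 1.5341…
E_income > 1 ⇒ normal good, luxury.

1.53; luxury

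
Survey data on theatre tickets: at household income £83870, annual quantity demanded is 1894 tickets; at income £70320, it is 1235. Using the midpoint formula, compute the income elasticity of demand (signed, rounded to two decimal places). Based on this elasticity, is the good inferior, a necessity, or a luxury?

2.40; luxury

%ΔQ = (1235 − 1894)/[( 1894 + 1235)/2] = -659/1564.5 = -0.421220…
%ΔIncome = (70320 − 83870)/[( 83870 + 70320)/2] = -13550/77095 = -0.175757…
E_income = (-659/1564.5) / (-13550/77095) = 2.3966…
E_income > 1 ⇒ normal good, luxury.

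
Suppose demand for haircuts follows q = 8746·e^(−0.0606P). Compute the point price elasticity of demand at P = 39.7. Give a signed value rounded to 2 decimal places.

-2.41

dq/dP = −0.0606·q = -47.8022. At P = 39.7, q = 788.815.
Ed = (dq/dP)·(P/q) = (-47.8022) × (39.7/788.815) = -2.4058…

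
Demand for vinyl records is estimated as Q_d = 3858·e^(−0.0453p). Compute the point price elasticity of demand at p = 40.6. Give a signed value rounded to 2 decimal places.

-1.84

dQ_d/dp = −0.0453·Q_d = -27.7789. At p = 40.6, Q_d = 613.22.
Ed = (dQ_d/dp)·(p/Q_d) = (-27.7789) × (40.6/613.22) = -1.8391…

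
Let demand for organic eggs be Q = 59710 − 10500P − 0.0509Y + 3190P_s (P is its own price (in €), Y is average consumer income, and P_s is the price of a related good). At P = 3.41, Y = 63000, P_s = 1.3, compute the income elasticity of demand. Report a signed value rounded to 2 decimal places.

-0.13

At the given values, Q = 59710 − 10500(3.41) − 0.0509(63000) + 3190(1.3) = 24845.3.
∂Q/∂Y = -0.0509.
E = (-0.0509) × (63000/24845.3) = -0.1290…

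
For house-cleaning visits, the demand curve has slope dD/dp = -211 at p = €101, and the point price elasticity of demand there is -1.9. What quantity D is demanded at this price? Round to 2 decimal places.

11216.32

Ed = (dD/dp)·(p/D) ⇒ D = (dD/dp)·p/Ed = (-211)·101/(-1.9) = 11216.3157…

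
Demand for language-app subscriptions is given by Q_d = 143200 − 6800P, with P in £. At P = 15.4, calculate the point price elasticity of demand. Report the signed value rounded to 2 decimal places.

-2.72

dQ_d/dP = −6800. At P = 15.4, Q_d = 143200 − 6800(15.4) = 38480.
Ed = (dQ_d/dP)·(P/Q_d) = −6800 × (15.4/38480) = -2.7214…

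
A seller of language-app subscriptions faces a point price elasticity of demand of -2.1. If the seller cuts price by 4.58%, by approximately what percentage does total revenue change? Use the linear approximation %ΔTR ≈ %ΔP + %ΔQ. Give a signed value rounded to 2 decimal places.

+5.04%

%ΔQ ≈ Ed × %ΔP = (-2.1) × (-4.58%) = +9.6180%
%ΔTR ≈ %ΔP + %ΔQ = (-4.58%) + (+9.6180%) = +5.0380%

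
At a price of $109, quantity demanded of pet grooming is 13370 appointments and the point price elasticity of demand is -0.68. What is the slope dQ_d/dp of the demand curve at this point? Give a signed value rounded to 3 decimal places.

Ed = (dQ_d/dp)·(p/Q_d) ⇒ dQ_d/dp = Ed·Q_d/p = (-0.68)·13370/109 = -83.40917…

-83.409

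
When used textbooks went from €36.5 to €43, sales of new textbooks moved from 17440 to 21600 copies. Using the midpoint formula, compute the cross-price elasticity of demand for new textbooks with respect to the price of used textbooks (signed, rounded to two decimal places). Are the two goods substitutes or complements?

%ΔQ_{new textbooks} = (21600 − 17440)/avg = 4160/19520 = 0.213114…
%ΔP_{used textbooks} = (43 − 36.5)/avg = 6.5/39.75 = 0.163522…
E_cross = (4160/19520) / (6.5/39.75) = 1.3032…
E_cross > 0 ⇒ the goods are substitutes.

1.30; substitutes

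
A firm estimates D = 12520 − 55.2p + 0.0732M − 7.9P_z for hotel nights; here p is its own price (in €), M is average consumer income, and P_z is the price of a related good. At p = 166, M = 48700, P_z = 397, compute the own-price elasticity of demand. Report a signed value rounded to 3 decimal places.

-2.421

At the given values, D = 12520 − 55.2(166) + 0.0732(48700) − 7.9(397) = 3785.34.
∂D/∂p = −55.2.
E = (-55.2) × (166/3785.34) = -2.42070…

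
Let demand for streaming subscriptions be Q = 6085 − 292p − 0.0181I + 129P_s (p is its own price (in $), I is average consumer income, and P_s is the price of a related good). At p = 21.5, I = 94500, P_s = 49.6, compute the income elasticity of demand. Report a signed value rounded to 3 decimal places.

-0.381

At the given values, Q = 6085 − 292(21.5) − 0.0181(94500) + 129(49.6) = 4494.95.
∂Q/∂I = -0.0181.
E = (-0.0181) × (94500/4494.95) = -0.38052…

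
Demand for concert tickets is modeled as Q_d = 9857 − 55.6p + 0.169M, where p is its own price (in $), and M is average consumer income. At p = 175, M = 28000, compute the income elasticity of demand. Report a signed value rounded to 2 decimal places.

0.97

At the given values, Q_d = 9857 − 55.6(175) + 0.169(28000) = 4859.
∂Q_d/∂M = 0.169.
E = (0.169) × (28000/4859) = 0.9738…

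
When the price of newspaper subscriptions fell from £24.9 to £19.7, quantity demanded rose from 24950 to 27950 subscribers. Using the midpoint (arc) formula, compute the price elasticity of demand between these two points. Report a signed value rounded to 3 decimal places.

-0.486

%ΔQ = (27950 − 24950) / [(24950 + 27950)/2] = 3000/26450 = 0.113421…
%ΔP = (19.7 − 24.9) / [(24.9 + 19.7)/2] = -5.2/22.3 = -0.233183…
Arc Ed = %ΔQ / %ΔP = (3000/26450) / (-5.2/22.3) = -0.48640…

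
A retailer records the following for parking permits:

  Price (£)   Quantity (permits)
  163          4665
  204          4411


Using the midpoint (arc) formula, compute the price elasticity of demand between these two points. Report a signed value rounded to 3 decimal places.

%ΔQ = (4411 − 4665) / [(4665 + 4411)/2] = -254/4538 = -0.055971…
%ΔP = (204 − 163) / [(163 + 204)/2] = 41/183.5 = 0.223433…
Arc Ed = %ΔQ / %ΔP = (-254/4538) / (41/183.5) = -0.25050…

-0.251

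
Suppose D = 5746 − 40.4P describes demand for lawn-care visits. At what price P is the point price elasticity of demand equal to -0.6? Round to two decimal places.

Ed = −40.4P/(5746 − 40.4P). Set this equal to -0.6:
40.4P = 0.6·(5746 − 40.4P) ⇒ 40.4P(1 + 0.6) = 0.6·5746
P = 0.6·5746 / (40.4·1.6) = 53.3353…

53.34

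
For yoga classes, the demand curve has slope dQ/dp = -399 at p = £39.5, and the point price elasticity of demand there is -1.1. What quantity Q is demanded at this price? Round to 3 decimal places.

14327.727

Ed = (dQ/dp)·(p/Q) ⇒ Q = (dQ/dp)·p/Ed = (-399)·39.5/(-1.1) = 14327.72727…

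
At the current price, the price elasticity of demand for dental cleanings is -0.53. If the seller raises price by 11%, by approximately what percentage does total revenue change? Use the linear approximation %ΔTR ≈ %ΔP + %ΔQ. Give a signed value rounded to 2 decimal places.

%ΔQ ≈ Ed × %ΔP = (-0.53) × (+11%) = -5.8300%
%ΔTR ≈ %ΔP + %ΔQ = (+11%) + (-5.8300%) = +5.1700%

+5.17%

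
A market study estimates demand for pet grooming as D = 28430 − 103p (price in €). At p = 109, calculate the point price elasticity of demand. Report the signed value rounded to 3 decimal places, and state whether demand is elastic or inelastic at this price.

dD/dp = −103. At p = 109, D = 28430 − 103(109) = 17203.
Ed = (dD/dp)·(p/D) = −103 × (109/17203) = -0.65261…
|Ed| = 0.653 < 1, so demand is inelastic.

-0.653; inelastic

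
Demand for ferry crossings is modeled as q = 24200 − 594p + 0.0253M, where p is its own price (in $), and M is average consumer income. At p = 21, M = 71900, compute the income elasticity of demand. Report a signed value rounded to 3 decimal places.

At the given values, q = 24200 − 594(21) + 0.0253(71900) = 13545.07.
∂q/∂M = 0.0253.
E = (0.0253) × (71900/13545.07) = 0.13429…

0.134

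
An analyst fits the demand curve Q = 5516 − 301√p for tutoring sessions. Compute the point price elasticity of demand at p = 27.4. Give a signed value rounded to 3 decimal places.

dQ/dp = −301/(2√p) = -28.7515. At p = 27.4, Q = 3940.42.
Ed = (dQ/dp)·(p/Q) = (-28.7515) × (27.4/3940.42) = -0.19992…

-0.200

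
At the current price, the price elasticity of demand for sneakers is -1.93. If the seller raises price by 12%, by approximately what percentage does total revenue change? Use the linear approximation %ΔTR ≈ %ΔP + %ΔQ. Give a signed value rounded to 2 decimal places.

-11.16%

%ΔQ ≈ Ed × %ΔP = (-1.93) × (+12%) = -23.1600%
%ΔTR ≈ %ΔP + %ΔQ = (+12%) + (-23.1600%) = -11.1600%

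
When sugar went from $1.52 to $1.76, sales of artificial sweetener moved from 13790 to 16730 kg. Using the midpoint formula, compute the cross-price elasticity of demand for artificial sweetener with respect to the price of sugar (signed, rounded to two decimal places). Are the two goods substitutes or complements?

%ΔQ_{artificial sweetener} = (16730 − 13790)/avg = 2940/15260 = 0.192660…
%ΔP_{sugar} = (1.76 − 1.52)/avg = 0.24/1.64 = 0.146341…
E_cross = (2940/15260) / (0.24/1.64) = 1.3165…
E_cross > 0 ⇒ the goods are substitutes.

1.32; substitutes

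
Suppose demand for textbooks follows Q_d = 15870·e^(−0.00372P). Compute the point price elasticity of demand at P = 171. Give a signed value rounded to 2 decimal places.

dQ_d/dP = −0.00372·Q_d = -31.2505. At P = 171, Q_d = 8400.66.
Ed = (dQ_d/dP)·(P/Q_d) = (-31.2505) × (171/8400.66) = -0.6361…

-0.64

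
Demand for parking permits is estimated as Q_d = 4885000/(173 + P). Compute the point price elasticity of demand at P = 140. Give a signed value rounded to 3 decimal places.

-0.447

dQ_d/dP = −4885000/(173 + P)² = -49.8627. At P = 140, Q_d = 15607.
Ed = (dQ_d/dP)·(P/Q_d) = (-49.8627) × (140/15607) = -0.44728…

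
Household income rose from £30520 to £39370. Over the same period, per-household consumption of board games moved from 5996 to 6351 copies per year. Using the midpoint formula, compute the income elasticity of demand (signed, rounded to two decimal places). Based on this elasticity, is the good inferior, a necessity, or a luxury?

%ΔQ = (6351 − 5996)/[( 5996 + 6351)/2] = 355/6173.5 = 0.057503…
%ΔIncome = (39370 − 30520)/[( 30520 + 39370)/2] = 8850/34945 = 0.253255…
E_income = (355/6173.5) / (8850/34945) = 0.2270…
0 < E_income < 1 ⇒ normal good, necessity.

0.23; necessity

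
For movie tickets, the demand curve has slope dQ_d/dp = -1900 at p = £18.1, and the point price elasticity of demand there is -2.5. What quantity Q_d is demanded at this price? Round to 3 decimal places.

Ed = (dQ_d/dp)·(p/Q_d) ⇒ Q_d = (dQ_d/dp)·p/Ed = (-1900)·18.1/(-2.5) = 13756

13756.000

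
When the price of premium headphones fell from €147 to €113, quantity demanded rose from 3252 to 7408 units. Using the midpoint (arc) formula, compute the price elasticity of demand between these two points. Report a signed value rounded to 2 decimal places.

-2.98

%ΔQ = (7408 − 3252) / [(3252 + 7408)/2] = 4156/5330 = 0.779737…
%ΔP = (113 − 147) / [(147 + 113)/2] = -34/130 = -0.261538…
Arc Ed = %ΔQ / %ΔP = (4156/5330) / (-34/130) = -2.9813…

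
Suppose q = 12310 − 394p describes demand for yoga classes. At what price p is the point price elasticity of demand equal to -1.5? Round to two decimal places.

18.75

Ed = −394p/(12310 − 394p). Set this equal to -1.5:
394p = 1.5·(12310 − 394p) ⇒ 394p(1 + 1.5) = 1.5·12310
p = 1.5·12310 / (394·2.5) = 18.7461…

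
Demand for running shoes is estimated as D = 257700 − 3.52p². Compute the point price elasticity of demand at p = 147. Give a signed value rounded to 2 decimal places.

dD/dp = −2·3.52·p = -1034.88. At p = 147, D = 181636.32.
Ed = (dD/dp)·(p/D) = (-1034.88) × (147/181636.32) = -0.8375…

-0.84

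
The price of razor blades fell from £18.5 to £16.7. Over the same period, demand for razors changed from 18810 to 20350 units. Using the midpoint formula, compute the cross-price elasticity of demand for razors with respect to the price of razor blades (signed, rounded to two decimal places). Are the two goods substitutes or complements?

%ΔQ_{razors} = (20350 − 18810)/avg = 1540/19580 = 0.078651…
%ΔP_{razor blades} = (16.7 − 18.5)/avg = -1.8/17.6 = -0.102272…
E_cross = (1540/19580) / (-1.8/17.6) = -0.7690…
E_cross < 0 ⇒ the goods are complements.

-0.77; complements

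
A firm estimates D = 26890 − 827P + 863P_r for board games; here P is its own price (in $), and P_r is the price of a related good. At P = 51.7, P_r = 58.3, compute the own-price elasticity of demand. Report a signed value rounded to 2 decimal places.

At the given values, D = 26890 − 827(51.7) + 863(58.3) = 34447.
∂D/∂P = −827.
E = (-827) × (51.7/34447) = -1.2412…

-1.24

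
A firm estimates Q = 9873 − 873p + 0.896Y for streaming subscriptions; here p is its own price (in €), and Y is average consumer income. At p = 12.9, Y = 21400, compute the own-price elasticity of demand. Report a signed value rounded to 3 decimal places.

-0.633

At the given values, Q = 9873 − 873(12.9) + 0.896(21400) = 17785.7.
∂Q/∂p = −873.
E = (-873) × (12.9/17785.7) = -0.63318…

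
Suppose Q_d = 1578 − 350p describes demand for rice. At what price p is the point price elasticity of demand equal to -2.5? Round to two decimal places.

3.22

Ed = −350p/(1578 − 350p). Set this equal to -2.5:
350p = 2.5·(1578 − 350p) ⇒ 350p(1 + 2.5) = 2.5·1578
p = 2.5·1578 / (350·3.5) = 3.2204…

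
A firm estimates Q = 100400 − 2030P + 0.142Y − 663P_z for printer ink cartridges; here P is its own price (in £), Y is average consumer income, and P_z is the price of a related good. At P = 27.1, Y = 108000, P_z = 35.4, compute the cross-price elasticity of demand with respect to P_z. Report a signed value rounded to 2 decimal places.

-0.63

At the given values, Q = 100400 − 2030(27.1) + 0.142(108000) − 663(35.4) = 37252.8.
∂Q/∂P_z = -663.
E = (-663) × (35.4/37252.8) = -0.6300…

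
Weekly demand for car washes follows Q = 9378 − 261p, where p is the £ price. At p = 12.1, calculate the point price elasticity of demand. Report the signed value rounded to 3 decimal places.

dQ/dp = −261. At p = 12.1, Q = 9378 − 261(12.1) = 6219.9.
Ed = (dQ/dp)·(p/Q) = −261 × (12.1/6219.9) = -0.50774…

-0.508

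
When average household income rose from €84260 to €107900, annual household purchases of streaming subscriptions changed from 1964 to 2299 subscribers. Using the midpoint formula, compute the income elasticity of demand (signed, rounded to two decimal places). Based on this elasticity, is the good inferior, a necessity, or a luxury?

0.64; necessity

%ΔQ = (2299 − 1964)/[( 1964 + 2299)/2] = 335/2131.5 = 0.157166…
%ΔIncome = (107900 − 84260)/[( 84260 + 107900)/2] = 23640/96080 = 0.246044…
E_income = (335/2131.5) / (23640/96080) = 0.6387…
0 < E_income < 1 ⇒ normal good, necessity.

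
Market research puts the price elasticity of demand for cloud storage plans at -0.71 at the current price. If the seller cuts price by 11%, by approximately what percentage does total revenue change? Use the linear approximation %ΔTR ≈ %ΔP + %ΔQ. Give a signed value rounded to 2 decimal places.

-3.19%

%ΔQ ≈ Ed × %ΔP = (-0.71) × (-11%) = +7.8100%
%ΔTR ≈ %ΔP + %ΔQ = (-11%) + (+7.8100%) = -3.1900%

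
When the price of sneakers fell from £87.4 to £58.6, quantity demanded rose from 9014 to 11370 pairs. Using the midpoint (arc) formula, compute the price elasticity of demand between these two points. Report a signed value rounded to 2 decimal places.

%ΔQ = (11370 − 9014) / [(9014 + 11370)/2] = 2356/10192 = 0.231161…
%ΔP = (58.6 − 87.4) / [(87.4 + 58.6)/2] = -28.8/73 = -0.394520…
Arc Ed = %ΔQ / %ΔP = (2356/10192) / (-28.8/73) = -0.5859…

-0.59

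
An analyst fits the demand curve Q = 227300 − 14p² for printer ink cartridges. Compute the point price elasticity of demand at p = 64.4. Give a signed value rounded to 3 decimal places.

dQ/dp = −2·14·p = -1803.2. At p = 64.4, Q = 169236.96.
Ed = (dQ/dp)·(p/Q) = (-1803.2) × (64.4/169236.96) = -0.68617…

-0.686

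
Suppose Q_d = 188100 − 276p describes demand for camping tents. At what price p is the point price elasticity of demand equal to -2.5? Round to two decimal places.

Ed = −276p/(188100 − 276p). Set this equal to -2.5:
276p = 2.5·(188100 − 276p) ⇒ 276p(1 + 2.5) = 2.5·188100
p = 2.5·188100 / (276·3.5) = 486.8012…

486.80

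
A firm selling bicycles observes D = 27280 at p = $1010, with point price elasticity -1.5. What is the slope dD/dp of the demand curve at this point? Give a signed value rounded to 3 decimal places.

Ed = (dD/dp)·(p/D) ⇒ dD/dp = Ed·D/p = (-1.5)·27280/1010 = -40.51485…

-40.515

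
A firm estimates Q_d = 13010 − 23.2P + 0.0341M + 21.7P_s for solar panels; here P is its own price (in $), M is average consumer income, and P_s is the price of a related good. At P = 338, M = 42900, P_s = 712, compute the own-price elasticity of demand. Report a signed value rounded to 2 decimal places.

-0.36

At the given values, Q_d = 13010 − 23.2(338) + 0.0341(42900) + 21.7(712) = 22081.69.
∂Q_d/∂P = −23.2.
E = (-23.2) × (338/22081.69) = -0.3551…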